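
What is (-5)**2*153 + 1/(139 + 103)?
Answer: 925651/242 ≈ 3825.0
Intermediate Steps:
(-5)**2*153 + 1/(139 + 103) = 25*153 + 1/242 = 3825 + 1/242 = 925651/242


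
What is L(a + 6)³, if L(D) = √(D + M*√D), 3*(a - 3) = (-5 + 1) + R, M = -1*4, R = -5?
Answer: 2*√2*(3 - 2*√6)^(3/2) ≈ -7.4016*I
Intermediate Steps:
M = -4
a = 0 (a = 3 + ((-5 + 1) - 5)/3 = 3 + (-4 - 5)/3 = 3 + (⅓)*(-9) = 3 - 3 = 0)
L(D) = √(D - 4*√D)
L(a + 6)³ = (√((0 + 6) - 4*√(0 + 6)))³ = (√(6 - 4*√6))³ = (6 - 4*√6)^(3/2)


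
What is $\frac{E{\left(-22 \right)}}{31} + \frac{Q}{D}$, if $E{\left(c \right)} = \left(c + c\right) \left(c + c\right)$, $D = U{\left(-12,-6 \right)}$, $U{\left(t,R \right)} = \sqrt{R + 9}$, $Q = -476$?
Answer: $\frac{1936}{31} - \frac{476 \sqrt{3}}{3} \approx -212.37$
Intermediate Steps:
$U{\left(t,R \right)} = \sqrt{9 + R}$
$D = \sqrt{3}$ ($D = \sqrt{9 - 6} = \sqrt{3} \approx 1.732$)
$E{\left(c \right)} = 4 c^{2}$ ($E{\left(c \right)} = 2 c 2 c = 4 c^{2}$)
$\frac{E{\left(-22 \right)}}{31} + \frac{Q}{D} = \frac{4 \left(-22\right)^{2}}{31} - \frac{476}{\sqrt{3}} = 4 \cdot 484 \cdot \frac{1}{31} - 476 \frac{\sqrt{3}}{3} = 1936 \cdot \frac{1}{31} - \frac{476 \sqrt{3}}{3} = \frac{1936}{31} - \frac{476 \sqrt{3}}{3}$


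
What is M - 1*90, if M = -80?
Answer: -170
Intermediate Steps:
M - 1*90 = -80 - 1*90 = -80 - 90 = -170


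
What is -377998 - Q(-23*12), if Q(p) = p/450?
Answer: -28349804/75 ≈ -3.7800e+5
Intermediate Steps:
Q(p) = p/450 (Q(p) = p*(1/450) = p/450)
-377998 - Q(-23*12) = -377998 - (-23*12)/450 = -377998 - (-276)/450 = -377998 - 1*(-46/75) = -377998 + 46/75 = -28349804/75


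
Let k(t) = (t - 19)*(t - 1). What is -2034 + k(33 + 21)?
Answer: -179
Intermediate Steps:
k(t) = (-1 + t)*(-19 + t) (k(t) = (-19 + t)*(-1 + t) = (-1 + t)*(-19 + t))
-2034 + k(33 + 21) = -2034 + (19 + (33 + 21)² - 20*(33 + 21)) = -2034 + (19 + 54² - 20*54) = -2034 + (19 + 2916 - 1080) = -2034 + 1855 = -179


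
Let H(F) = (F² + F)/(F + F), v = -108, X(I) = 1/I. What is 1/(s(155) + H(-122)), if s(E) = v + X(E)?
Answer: -310/52233 ≈ -0.0059349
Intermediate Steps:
s(E) = -108 + 1/E
H(F) = (F + F²)/(2*F) (H(F) = (F + F²)/((2*F)) = (F + F²)*(1/(2*F)) = (F + F²)/(2*F))
1/(s(155) + H(-122)) = 1/((-108 + 1/155) + (½ + (½)*(-122))) = 1/((-108 + 1/155) + (½ - 61)) = 1/(-16739/155 - 121/2) = 1/(-52233/310) = -310/52233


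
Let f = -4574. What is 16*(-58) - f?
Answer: 3646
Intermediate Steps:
16*(-58) - f = 16*(-58) - 1*(-4574) = -928 + 4574 = 3646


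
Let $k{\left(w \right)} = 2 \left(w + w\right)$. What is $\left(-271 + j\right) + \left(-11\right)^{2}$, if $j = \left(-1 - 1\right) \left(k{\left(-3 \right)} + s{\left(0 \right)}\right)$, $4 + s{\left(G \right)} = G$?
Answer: $-118$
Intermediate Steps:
$s{\left(G \right)} = -4 + G$
$k{\left(w \right)} = 4 w$ ($k{\left(w \right)} = 2 \cdot 2 w = 4 w$)
$j = 32$ ($j = \left(-1 - 1\right) \left(4 \left(-3\right) + \left(-4 + 0\right)\right) = \left(-1 - 1\right) \left(-12 - 4\right) = \left(-2\right) \left(-16\right) = 32$)
$\left(-271 + j\right) + \left(-11\right)^{2} = \left(-271 + 32\right) + \left(-11\right)^{2} = -239 + 121 = -118$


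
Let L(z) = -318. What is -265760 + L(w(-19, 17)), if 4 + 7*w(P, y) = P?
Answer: -266078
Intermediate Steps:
w(P, y) = -4/7 + P/7
-265760 + L(w(-19, 17)) = -265760 - 318 = -266078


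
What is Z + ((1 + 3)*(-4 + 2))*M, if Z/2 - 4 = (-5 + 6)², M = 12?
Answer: -86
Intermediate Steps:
Z = 10 (Z = 8 + 2*(-5 + 6)² = 8 + 2*1² = 8 + 2*1 = 8 + 2 = 10)
Z + ((1 + 3)*(-4 + 2))*M = 10 + ((1 + 3)*(-4 + 2))*12 = 10 + (4*(-2))*12 = 10 - 8*12 = 10 - 96 = -86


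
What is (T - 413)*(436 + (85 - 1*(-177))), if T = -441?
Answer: -596092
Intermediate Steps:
(T - 413)*(436 + (85 - 1*(-177))) = (-441 - 413)*(436 + (85 - 1*(-177))) = -854*(436 + (85 + 177)) = -854*(436 + 262) = -854*698 = -596092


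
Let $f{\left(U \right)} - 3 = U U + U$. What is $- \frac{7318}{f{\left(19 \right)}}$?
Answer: $- \frac{7318}{383} \approx -19.107$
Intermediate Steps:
$f{\left(U \right)} = 3 + U + U^{2}$ ($f{\left(U \right)} = 3 + \left(U U + U\right) = 3 + \left(U^{2} + U\right) = 3 + \left(U + U^{2}\right) = 3 + U + U^{2}$)
$- \frac{7318}{f{\left(19 \right)}} = - \frac{7318}{3 + 19 + 19^{2}} = - \frac{7318}{3 + 19 + 361} = - \frac{7318}{383}$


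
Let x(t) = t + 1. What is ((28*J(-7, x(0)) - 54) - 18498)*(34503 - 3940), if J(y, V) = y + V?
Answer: -572139360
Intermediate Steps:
x(t) = 1 + t
J(y, V) = V + y
((28*J(-7, x(0)) - 54) - 18498)*(34503 - 3940) = ((28*((1 + 0) - 7) - 54) - 18498)*(34503 - 3940) = ((28*(1 - 7) - 54) - 18498)*30563 = ((28*(-6) - 54) - 18498)*30563 = ((-168 - 54) - 18498)*30563 = (-222 - 18498)*30563 = -18720*30563 = -572139360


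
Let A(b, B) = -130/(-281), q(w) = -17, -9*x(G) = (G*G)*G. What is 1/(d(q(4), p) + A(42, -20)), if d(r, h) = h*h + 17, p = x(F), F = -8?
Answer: 22761/74059931 ≈ 0.00030733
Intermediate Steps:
x(G) = -G**3/9 (x(G) = -G*G*G/9 = -G**2*G/9 = -G**3/9)
p = 512/9 (p = -1/9*(-8)**3 = -1/9*(-512) = 512/9 ≈ 56.889)
d(r, h) = 17 + h**2 (d(r, h) = h**2 + 17 = 17 + h**2)
A(b, B) = 130/281 (A(b, B) = -130*(-1/281) = 130/281)
1/(d(q(4), p) + A(42, -20)) = 1/((17 + (512/9)**2) + 130/281) = 1/((17 + 262144/81) + 130/281) = 1/(263521/81 + 130/281) = 1/(74059931/22761) = 22761/74059931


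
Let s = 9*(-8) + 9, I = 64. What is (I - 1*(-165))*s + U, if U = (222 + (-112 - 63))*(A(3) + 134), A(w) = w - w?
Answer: -8129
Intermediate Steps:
A(w) = 0
s = -63 (s = -72 + 9 = -63)
U = 6298 (U = (222 + (-112 - 63))*(0 + 134) = (222 - 175)*134 = 47*134 = 6298)
(I - 1*(-165))*s + U = (64 - 1*(-165))*(-63) + 6298 = (64 + 165)*(-63) + 6298 = 229*(-63) + 6298 = -14427 + 6298 = -8129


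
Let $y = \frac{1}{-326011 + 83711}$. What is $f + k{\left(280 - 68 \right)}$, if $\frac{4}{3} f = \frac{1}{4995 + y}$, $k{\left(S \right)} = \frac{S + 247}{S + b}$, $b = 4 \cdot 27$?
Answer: $\frac{555580573041}{387292319680} \approx 1.4345$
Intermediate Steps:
$b = 108$
$y = - \frac{1}{242300}$ ($y = \frac{1}{-242300} = - \frac{1}{242300} \approx -4.1271 \cdot 10^{-6}$)
$k{\left(S \right)} = \frac{247 + S}{108 + S}$ ($k{\left(S \right)} = \frac{S + 247}{S + 108} = \frac{247 + S}{108 + S}$)
$f = \frac{181725}{1210288499}$ ($f = \frac{3}{4 \left(4995 - \frac{1}{242300}\right)} = \frac{3}{4 \cdot \frac{1210288499}{242300}} = \frac{3}{4} \cdot \frac{242300}{1210288499} = \frac{181725}{1210288499} \approx 0.00015015$)
$f + k{\left(280 - 68 \right)} = \frac{181725}{1210288499} + \frac{247 + \left(280 - 68\right)}{108 + \left(280 - 68\right)} = \frac{181725}{1210288499} + \frac{247 + 212}{108 + 212} = \frac{181725}{1210288499} + \frac{1}{320} \cdot 459 = \frac{181725}{1210288499} + \frac{459}{320} = \frac{555580573041}{387292319680}$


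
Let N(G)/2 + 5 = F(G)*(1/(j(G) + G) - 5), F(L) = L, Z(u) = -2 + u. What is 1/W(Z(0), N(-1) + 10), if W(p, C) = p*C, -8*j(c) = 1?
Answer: -9/212 ≈ -0.042453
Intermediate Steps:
j(c) = -1/8 (j(c) = -1/8*1 = -1/8)
N(G) = -10 + 2*G*(-5 + 1/(-1/8 + G)) (N(G) = -10 + 2*(G*(1/(-1/8 + G) - 5)) = -10 + 2*(G*(-5 + 1/(-1/8 + G))) = -10 + 2*G*(-5 + 1/(-1/8 + G)))
W(p, C) = C*p
1/W(Z(0), N(-1) + 10) = 1/((2*(5 - 40*(-1)**2 - 27*(-1))/(-1 + 8*(-1)) + 10)*(-2 + 0)) = 1/((2*(5 - 40*1 + 27)/(-1 - 8) + 10)*(-2)) = 1/((2*(5 - 40 + 27)/(-9) + 10)*(-2)) = 1/((2*(-1/9)*(-8) + 10)*(-2)) = 1/((16/9 + 10)*(-2)) = 1/((106/9)*(-2)) = 1/(-212/9) = -9/212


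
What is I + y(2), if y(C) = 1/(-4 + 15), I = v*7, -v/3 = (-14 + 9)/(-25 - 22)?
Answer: -1108/517 ≈ -2.1431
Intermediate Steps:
v = -15/47 (v = -3*(-14 + 9)/(-25 - 22) = -(-15)/(-47) = -(-15)*(-1)/47 = -3*5/47 = -15/47 ≈ -0.31915)
I = -105/47 (I = -15/47*7 = -105/47 ≈ -2.2340)
y(C) = 1/11
I + y(2) = -105/47 + 1/11 = -1108/517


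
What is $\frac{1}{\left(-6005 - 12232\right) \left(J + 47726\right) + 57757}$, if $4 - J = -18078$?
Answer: $- \frac{1}{1200082739} \approx -8.3328 \cdot 10^{-10}$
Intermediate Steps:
$J = 18082$ ($J = 4 - -18078 = 4 + 18078 = 18082$)
$\frac{1}{\left(-6005 - 12232\right) \left(J + 47726\right) + 57757} = \frac{1}{\left(-6005 - 12232\right) \left(18082 + 47726\right) + 57757} = \frac{1}{\left(-6005 - 12232\right) 65808 + 57757} = \frac{1}{\left(-18237\right) 65808 + 57757} = \frac{1}{-1200140496 + 57757} = \frac{1}{-1200082739} = - \frac{1}{1200082739}$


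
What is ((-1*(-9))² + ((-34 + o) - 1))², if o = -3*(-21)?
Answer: 11881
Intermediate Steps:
o = 63
((-1*(-9))² + ((-34 + o) - 1))² = ((-1*(-9))² + ((-34 + 63) - 1))² = (9² + (29 - 1))² = (81 + 28)² = 109² = 11881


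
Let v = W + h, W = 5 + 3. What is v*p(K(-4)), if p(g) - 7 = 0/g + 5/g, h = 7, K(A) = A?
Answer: 345/4 ≈ 86.250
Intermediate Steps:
W = 8
p(g) = 7 + 5/g (p(g) = 7 + (0/g + 5/g) = 7 + (0 + 5/g) = 7 + 5/g)
v = 15 (v = 8 + 7 = 15)
v*p(K(-4)) = 15*(7 + 5/(-4)) = 15*(7 + 5*(-1/4)) = 15*(7 - 5/4) = 15*(23/4) = 345/4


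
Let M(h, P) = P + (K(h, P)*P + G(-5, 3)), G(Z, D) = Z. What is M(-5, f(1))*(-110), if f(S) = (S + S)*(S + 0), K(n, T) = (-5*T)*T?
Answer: 4730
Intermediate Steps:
K(n, T) = -5*T²
f(S) = 2*S² (f(S) = (2*S)*S = 2*S²)
M(h, P) = -5 + P - 5*P³ (M(h, P) = P + ((-5*P²)*P - 5) = P + (-5*P³ - 5) = P + (-5 - 5*P³) = -5 + P - 5*P³)
M(-5, f(1))*(-110) = (-5 + 2*1² - 5*(2*1²)³)*(-110) = (-5 + 2*1 - 5*(2*1)³)*(-110) = (-5 + 2 - 5*2³)*(-110) = (-5 + 2 - 5*8)*(-110) = (-5 + 2 - 40)*(-110) = -43*(-110) = 4730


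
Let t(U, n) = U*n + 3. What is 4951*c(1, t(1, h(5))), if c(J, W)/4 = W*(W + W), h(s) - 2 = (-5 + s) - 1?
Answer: 633728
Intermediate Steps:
h(s) = -4 + s (h(s) = 2 + ((-5 + s) - 1) = 2 + (-6 + s) = -4 + s)
t(U, n) = 3 + U*n
c(J, W) = 8*W² (c(J, W) = 4*(W*(W + W)) = 4*(W*(2*W)) = 4*(2*W²) = 8*W²)
4951*c(1, t(1, h(5))) = 4951*(8*(3 + 1*(-4 + 5))²) = 4951*(8*(3 + 1*1)²) = 4951*(8*(3 + 1)²) = 4951*(8*4²) = 4951*(8*16) = 4951*128 = 633728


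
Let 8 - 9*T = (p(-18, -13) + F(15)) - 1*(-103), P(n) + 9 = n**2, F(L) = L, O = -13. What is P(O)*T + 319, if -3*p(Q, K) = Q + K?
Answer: -49147/27 ≈ -1820.3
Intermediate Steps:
p(Q, K) = -K/3 - Q/3 (p(Q, K) = -(Q + K)/3 = -(K + Q)/3 = -K/3 - Q/3)
P(n) = -9 + n**2
T = -361/27 (T = 8/9 - (((-1/3*(-13) - 1/3*(-18)) + 15) - 1*(-103))/9 = 8/9 - (((13/3 + 6) + 15) + 103)/9 = 8/9 - ((31/3 + 15) + 103)/9 = 8/9 - (76/3 + 103)/9 = 8/9 - 1/9*385/3 = 8/9 - 385/27 = -361/27 ≈ -13.370)
P(O)*T + 319 = (-9 + (-13)**2)*(-361/27) + 319 = (-9 + 169)*(-361/27) + 319 = 160*(-361/27) + 319 = -57760/27 + 319 = -49147/27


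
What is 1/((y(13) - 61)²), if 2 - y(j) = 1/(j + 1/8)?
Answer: 11025/38477209 ≈ 0.00028653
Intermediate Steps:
y(j) = 2 - 1/(⅛ + j) (y(j) = 2 - 1/(j + 1/8) = 2 - 1/(j + ⅛) = 2 - 1/(⅛ + j))
1/((y(13) - 61)²) = 1/((2*(-3 + 8*13)/(1 + 8*13) - 61)²) = 1/((2*(-3 + 104)/(1 + 104) - 61)²) = 1/((2*101/105 - 61)²) = 1/((2*(1/105)*101 - 61)²) = 1/((202/105 - 61)²) = 1/((-6203/105)²) = 1/(38477209/11025) = 11025/38477209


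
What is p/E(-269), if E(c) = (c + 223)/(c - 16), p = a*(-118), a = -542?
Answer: 9113730/23 ≈ 3.9625e+5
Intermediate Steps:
p = 63956 (p = -542*(-118) = 63956)
E(c) = (223 + c)/(-16 + c)
p/E(-269) = 63956/(((223 - 269)/(-16 - 269))) = 63956/((-46/(-285))) = 63956/((-1/285*(-46))) = 63956/(46/285) = 63956*(285/46) = 9113730/23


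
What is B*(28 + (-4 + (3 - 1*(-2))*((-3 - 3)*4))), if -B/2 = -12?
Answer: -2304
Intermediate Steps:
B = 24 (B = -2*(-12) = 24)
B*(28 + (-4 + (3 - 1*(-2))*((-3 - 3)*4))) = 24*(28 + (-4 + (3 - 1*(-2))*((-3 - 3)*4))) = 24*(28 + (-4 + (3 + 2)*(-6*4))) = 24*(28 + (-4 + 5*(-24))) = 24*(28 + (-4 - 120)) = 24*(28 - 124) = 24*(-96) = -2304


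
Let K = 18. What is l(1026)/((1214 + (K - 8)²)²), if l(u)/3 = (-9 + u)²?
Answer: 38307/21316 ≈ 1.7971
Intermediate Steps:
l(u) = 3*(-9 + u)²
l(1026)/((1214 + (K - 8)²)²) = (3*(-9 + 1026)²)/((1214 + (18 - 8)²)²) = (3*1017²)/((1214 + 10²)²) = (3*1034289)/((1214 + 100)²) = 3102867/(1314²) = 3102867/1726596 = 3102867*(1/1726596) = 38307/21316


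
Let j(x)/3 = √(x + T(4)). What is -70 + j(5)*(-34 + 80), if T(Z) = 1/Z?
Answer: -70 + 69*√21 ≈ 246.20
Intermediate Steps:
T(Z) = 1/Z
j(x) = 3*√(¼ + x) (j(x) = 3*√(x + 1/4) = 3*√(x + ¼) = 3*√(¼ + x))
-70 + j(5)*(-34 + 80) = -70 + (3*√(1 + 4*5)/2)*(-34 + 80) = -70 + (3*√(1 + 20)/2)*46 = -70 + (3*√21/2)*46 = -70 + 69*√21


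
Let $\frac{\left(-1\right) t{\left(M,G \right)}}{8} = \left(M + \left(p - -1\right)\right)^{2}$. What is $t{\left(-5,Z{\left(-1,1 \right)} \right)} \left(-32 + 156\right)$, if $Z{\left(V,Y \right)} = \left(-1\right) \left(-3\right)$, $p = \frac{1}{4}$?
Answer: $-13950$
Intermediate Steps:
$p = \frac{1}{4} \approx 0.25$
$Z{\left(V,Y \right)} = 3$
$t{\left(M,G \right)} = - 8 \left(\frac{5}{4} + M\right)^{2}$ ($t{\left(M,G \right)} = - 8 \left(M + \left(\frac{1}{4} - -1\right)\right)^{2} = - 8 \left(M + \left(\frac{1}{4} + 1\right)\right)^{2} = - 8 \left(M + \frac{5}{4}\right)^{2} = - 8 \left(\frac{5}{4} + M\right)^{2}$)
$t{\left(-5,Z{\left(-1,1 \right)} \right)} \left(-32 + 156\right) = - \frac{\left(5 + 4 \left(-5\right)\right)^{2}}{2} \left(-32 + 156\right) = - \frac{\left(5 - 20\right)^{2}}{2} \cdot 124 = - \frac{\left(-15\right)^{2}}{2} \cdot 124 = \left(- \frac{1}{2}\right) 225 \cdot 124 = \left(- \frac{225}{2}\right) 124 = -13950$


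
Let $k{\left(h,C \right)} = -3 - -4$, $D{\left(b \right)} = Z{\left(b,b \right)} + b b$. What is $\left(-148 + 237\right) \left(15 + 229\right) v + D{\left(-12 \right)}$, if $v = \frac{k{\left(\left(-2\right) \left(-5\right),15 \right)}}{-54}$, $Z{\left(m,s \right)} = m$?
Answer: $- \frac{7294}{27} \approx -270.15$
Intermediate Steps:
$D{\left(b \right)} = b + b^{2}$ ($D{\left(b \right)} = b + b b = b + b^{2}$)
$k{\left(h,C \right)} = 1$ ($k{\left(h,C \right)} = -3 + 4 = 1$)
$v = - \frac{1}{54}$ ($v = 1 \frac{1}{-54} = 1 \left(- \frac{1}{54}\right) = - \frac{1}{54} \approx -0.018519$)
$\left(-148 + 237\right) \left(15 + 229\right) v + D{\left(-12 \right)} = \left(-148 + 237\right) \left(15 + 229\right) \left(- \frac{1}{54}\right) - 12 \left(1 - 12\right) = 89 \cdot 244 \left(- \frac{1}{54}\right) - -132 = 21716 \left(- \frac{1}{54}\right) + 132 = - \frac{10858}{27} + 132 = - \frac{7294}{27}$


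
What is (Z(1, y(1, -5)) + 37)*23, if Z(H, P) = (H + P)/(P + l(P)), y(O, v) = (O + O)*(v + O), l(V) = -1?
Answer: 7820/9 ≈ 868.89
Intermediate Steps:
y(O, v) = 2*O*(O + v) (y(O, v) = (2*O)*(O + v) = 2*O*(O + v))
Z(H, P) = (H + P)/(-1 + P) (Z(H, P) = (H + P)/(P - 1) = (H + P)/(-1 + P))
(Z(1, y(1, -5)) + 37)*23 = ((1 + 2*1*(1 - 5))/(-1 + 2*1*(1 - 5)) + 37)*23 = ((1 + 2*1*(-4))/(-1 + 2*1*(-4)) + 37)*23 = ((1 - 8)/(-1 - 8) + 37)*23 = (-7/(-9) + 37)*23 = (-1/9*(-7) + 37)*23 = (7/9 + 37)*23 = (340/9)*23 = 7820/9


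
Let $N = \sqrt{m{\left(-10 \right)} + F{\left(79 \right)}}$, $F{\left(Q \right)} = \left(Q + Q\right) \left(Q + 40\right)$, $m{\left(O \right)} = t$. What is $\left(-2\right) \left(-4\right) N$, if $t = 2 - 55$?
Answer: $8 \sqrt{18749} \approx 1095.4$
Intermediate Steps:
$t = -53$
$m{\left(O \right)} = -53$
$F{\left(Q \right)} = 2 Q \left(40 + Q\right)$
$N = \sqrt{18749}$ ($N = \sqrt{-53 + 2 \cdot 79 \left(40 + 79\right)} = \sqrt{-53 + 2 \cdot 79 \cdot 119} = \sqrt{-53 + 18802} = \sqrt{18749} \approx 136.93$)
$\left(-2\right) \left(-4\right) N = \left(-2\right) \left(-4\right) \sqrt{18749} = 8 \sqrt{18749}$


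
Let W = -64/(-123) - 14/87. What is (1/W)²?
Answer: 12723489/1643524 ≈ 7.7416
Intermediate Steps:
W = 1282/3567 (W = -64*(-1/123) - 14*1/87 = 64/123 - 14/87 = 1282/3567 ≈ 0.35941)
(1/W)² = (1/(1282/3567))² = (3567/1282)² = 12723489/1643524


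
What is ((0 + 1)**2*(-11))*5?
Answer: -55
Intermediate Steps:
((0 + 1)**2*(-11))*5 = (1**2*(-11))*5 = (1*(-11))*5 = -11*5 = -55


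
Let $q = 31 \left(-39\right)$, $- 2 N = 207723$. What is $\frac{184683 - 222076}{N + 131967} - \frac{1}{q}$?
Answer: $- \frac{10040007}{7551011} \approx -1.3296$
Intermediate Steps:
$N = - \frac{207723}{2}$ ($N = \left(- \frac{1}{2}\right) 207723 = - \frac{207723}{2} \approx -1.0386 \cdot 10^{5}$)
$q = -1209$
$\frac{184683 - 222076}{N + 131967} - \frac{1}{q} = \frac{184683 - 222076}{- \frac{207723}{2} + 131967} - \frac{1}{-1209} = - \frac{37393}{\frac{56211}{2}} - - \frac{1}{1209} = \left(-37393\right) \frac{2}{56211} + \frac{1}{1209} = - \frac{74786}{56211} + \frac{1}{1209} = - \frac{10040007}{7551011}$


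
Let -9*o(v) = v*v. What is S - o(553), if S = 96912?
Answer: 1178017/9 ≈ 1.3089e+5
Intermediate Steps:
o(v) = -v²/9 (o(v) = -v*v/9 = -v²/9)
S - o(553) = 96912 - (-1)*553²/9 = 96912 - (-1)*305809/9 = 96912 - 1*(-305809/9) = 96912 + 305809/9 = 1178017/9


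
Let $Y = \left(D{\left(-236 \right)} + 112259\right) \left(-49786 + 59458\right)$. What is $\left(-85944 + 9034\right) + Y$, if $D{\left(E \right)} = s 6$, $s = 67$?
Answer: $1089580282$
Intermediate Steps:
$D{\left(E \right)} = 402$ ($D{\left(E \right)} = 67 \cdot 6 = 402$)
$Y = 1089657192$ ($Y = \left(402 + 112259\right) \left(-49786 + 59458\right) = 112661 \cdot 9672 = 1089657192$)
$\left(-85944 + 9034\right) + Y = \left(-85944 + 9034\right) + 1089657192 = -76910 + 1089657192 = 1089580282$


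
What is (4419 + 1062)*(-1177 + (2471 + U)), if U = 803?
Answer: 11493657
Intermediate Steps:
(4419 + 1062)*(-1177 + (2471 + U)) = (4419 + 1062)*(-1177 + (2471 + 803)) = 5481*(-1177 + 3274) = 5481*2097 = 11493657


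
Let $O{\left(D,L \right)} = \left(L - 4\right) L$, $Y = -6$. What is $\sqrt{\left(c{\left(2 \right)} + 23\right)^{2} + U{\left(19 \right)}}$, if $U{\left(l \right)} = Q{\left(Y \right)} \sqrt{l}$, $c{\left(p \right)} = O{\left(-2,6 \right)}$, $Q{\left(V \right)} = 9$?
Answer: $\sqrt{1225 + 9 \sqrt{19}} \approx 35.556$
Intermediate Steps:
$O{\left(D,L \right)} = L \left(-4 + L\right)$ ($O{\left(D,L \right)} = \left(-4 + L\right) L = L \left(-4 + L\right)$)
$c{\left(p \right)} = 12$ ($c{\left(p \right)} = 6 \left(-4 + 6\right) = 6 \cdot 2 = 12$)
$U{\left(l \right)} = 9 \sqrt{l}$
$\sqrt{\left(c{\left(2 \right)} + 23\right)^{2} + U{\left(19 \right)}} = \sqrt{\left(12 + 23\right)^{2} + 9 \sqrt{19}} = \sqrt{35^{2} + 9 \sqrt{19}} = \sqrt{1225 + 9 \sqrt{19}}$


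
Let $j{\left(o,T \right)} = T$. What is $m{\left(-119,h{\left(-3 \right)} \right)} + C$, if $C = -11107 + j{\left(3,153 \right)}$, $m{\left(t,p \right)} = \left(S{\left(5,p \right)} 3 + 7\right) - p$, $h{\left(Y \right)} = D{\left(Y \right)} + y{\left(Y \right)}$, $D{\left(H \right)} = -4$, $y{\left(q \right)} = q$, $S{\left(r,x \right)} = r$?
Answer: $-10925$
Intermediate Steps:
$h{\left(Y \right)} = -4 + Y$
$m{\left(t,p \right)} = 22 - p$ ($m{\left(t,p \right)} = \left(5 \cdot 3 + 7\right) - p = \left(15 + 7\right) - p = 22 - p$)
$C = -10954$ ($C = -11107 + 153 = -10954$)
$m{\left(-119,h{\left(-3 \right)} \right)} + C = \left(22 - \left(-4 - 3\right)\right) - 10954 = \left(22 - -7\right) - 10954 = \left(22 + 7\right) - 10954 = 29 - 10954 = -10925$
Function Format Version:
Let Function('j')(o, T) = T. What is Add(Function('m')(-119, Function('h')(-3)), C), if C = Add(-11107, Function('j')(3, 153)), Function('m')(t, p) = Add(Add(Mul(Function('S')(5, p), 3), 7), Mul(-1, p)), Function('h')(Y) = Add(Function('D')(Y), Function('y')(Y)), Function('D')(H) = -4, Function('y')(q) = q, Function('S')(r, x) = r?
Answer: -10925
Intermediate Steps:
Function('h')(Y) = Add(-4, Y)
Function('m')(t, p) = Add(22, Mul(-1, p)) (Function('m')(t, p) = Add(Add(Mul(5, 3), 7), Mul(-1, p)) = Add(Add(15, 7), Mul(-1, p)) = Add(22, Mul(-1, p)))
C = -10954 (C = Add(-11107, 153) = -10954)
Add(Function('m')(-119, Function('h')(-3)), C) = Add(Add(22, Mul(-1, Add(-4, -3))), -10954) = Add(Add(22, Mul(-1, -7)), -10954) = Add(Add(22, 7), -10954) = Add(29, -10954) = -10925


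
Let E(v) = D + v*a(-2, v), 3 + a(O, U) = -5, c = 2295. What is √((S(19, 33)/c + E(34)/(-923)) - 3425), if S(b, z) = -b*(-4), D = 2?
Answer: I*√1707440406104355/706095 ≈ 58.521*I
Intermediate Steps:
a(O, U) = -8 (a(O, U) = -3 - 5 = -8)
E(v) = 2 - 8*v (E(v) = 2 + v*(-8) = 2 - 8*v)
S(b, z) = 4*b
√((S(19, 33)/c + E(34)/(-923)) - 3425) = √(((4*19)/2295 + (2 - 8*34)/(-923)) - 3425) = √((76*(1/2295) + (2 - 272)*(-1/923)) - 3425) = √((76/2295 - 270*(-1/923)) - 3425) = √((76/2295 + 270/923) - 3425) = √(689798/2118285 - 3425) = √(-7254436327/2118285) = I*√1707440406104355/706095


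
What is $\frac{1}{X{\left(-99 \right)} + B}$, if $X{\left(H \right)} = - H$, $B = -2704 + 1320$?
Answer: $- \frac{1}{1285} \approx -0.00077821$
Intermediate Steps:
$B = -1384$
$\frac{1}{X{\left(-99 \right)} + B} = \frac{1}{\left(-1\right) \left(-99\right) - 1384} = \frac{1}{99 - 1384} = \frac{1}{-1285} = - \frac{1}{1285}$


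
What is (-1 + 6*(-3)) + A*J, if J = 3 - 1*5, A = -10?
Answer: 1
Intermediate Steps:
J = -2 (J = 3 - 5 = -2)
(-1 + 6*(-3)) + A*J = (-1 + 6*(-3)) - 10*(-2) = (-1 - 18) + 20 = -19 + 20 = 1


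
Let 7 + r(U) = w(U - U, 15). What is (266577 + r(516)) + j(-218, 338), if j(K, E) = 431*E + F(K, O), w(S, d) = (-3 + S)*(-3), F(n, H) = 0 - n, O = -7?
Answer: 412475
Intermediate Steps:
F(n, H) = -n
w(S, d) = 9 - 3*S
r(U) = 2 (r(U) = -7 + (9 - 3*(U - U)) = -7 + (9 - 3*0) = -7 + (9 + 0) = -7 + 9 = 2)
j(K, E) = -K + 431*E (j(K, E) = 431*E - K = -K + 431*E)
(266577 + r(516)) + j(-218, 338) = (266577 + 2) + (-1*(-218) + 431*338) = 266579 + (218 + 145678) = 266579 + 145896 = 412475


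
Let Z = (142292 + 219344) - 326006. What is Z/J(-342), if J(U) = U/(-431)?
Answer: 7678265/171 ≈ 44902.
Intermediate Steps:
J(U) = -U/431 (J(U) = U*(-1/431) = -U/431)
Z = 35630 (Z = 361636 - 326006 = 35630)
Z/J(-342) = 35630/((-1/431*(-342))) = 35630/(342/431) = 35630*(431/342) = 7678265/171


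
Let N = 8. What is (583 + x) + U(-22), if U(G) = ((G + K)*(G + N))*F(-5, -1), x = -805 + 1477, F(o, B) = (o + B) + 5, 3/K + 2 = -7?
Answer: 2827/3 ≈ 942.33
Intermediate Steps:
K = -⅓ (K = 3/(-2 - 7) = 3/(-9) = 3*(-⅑) = -⅓ ≈ -0.33333)
F(o, B) = 5 + B + o (F(o, B) = (B + o) + 5 = 5 + B + o)
x = 672
U(G) = -(8 + G)*(-⅓ + G) (U(G) = ((G - ⅓)*(G + 8))*(5 - 1 - 5) = ((-⅓ + G)*(8 + G))*(-1) = ((8 + G)*(-⅓ + G))*(-1) = -(8 + G)*(-⅓ + G))
(583 + x) + U(-22) = (583 + 672) + (8/3 - 1*(-22)² - 23/3*(-22)) = 1255 + (8/3 - 1*484 + 506/3) = 1255 + (8/3 - 484 + 506/3) = 1255 - 938/3 = 2827/3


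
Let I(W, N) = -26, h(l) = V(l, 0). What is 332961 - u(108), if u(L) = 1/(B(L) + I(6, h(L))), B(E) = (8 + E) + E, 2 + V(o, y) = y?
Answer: 65926277/198 ≈ 3.3296e+5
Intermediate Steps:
V(o, y) = -2 + y
h(l) = -2 (h(l) = -2 + 0 = -2)
B(E) = 8 + 2*E
u(L) = 1/(-18 + 2*L) (u(L) = 1/((8 + 2*L) - 26) = 1/(-18 + 2*L))
332961 - u(108) = 332961 - 1/(2*(-9 + 108)) = 332961 - 1/(2*99) = 332961 - 1*1/198 = 332961 - 1/198 = 65926277/198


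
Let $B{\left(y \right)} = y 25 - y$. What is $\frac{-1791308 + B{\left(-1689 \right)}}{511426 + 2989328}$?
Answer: $- \frac{915922}{1750377} \approx -0.52327$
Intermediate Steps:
$B{\left(y \right)} = 24 y$ ($B{\left(y \right)} = 25 y - y = 24 y$)
$\frac{-1791308 + B{\left(-1689 \right)}}{511426 + 2989328} = \frac{-1791308 + 24 \left(-1689\right)}{511426 + 2989328} = \frac{-1791308 - 40536}{3500754} = \left(-1831844\right) \frac{1}{3500754} = - \frac{915922}{1750377}$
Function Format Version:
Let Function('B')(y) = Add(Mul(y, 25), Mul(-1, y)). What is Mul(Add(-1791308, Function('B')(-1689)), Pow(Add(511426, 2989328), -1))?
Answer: Rational(-915922, 1750377) ≈ -0.52327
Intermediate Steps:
Function('B')(y) = Mul(24, y) (Function('B')(y) = Add(Mul(25, y), Mul(-1, y)) = Mul(24, y))
Mul(Add(-1791308, Function('B')(-1689)), Pow(Add(511426, 2989328), -1)) = Mul(Add(-1791308, Mul(24, -1689)), Pow(Add(511426, 2989328), -1)) = Mul(Add(-1791308, -40536), Pow(3500754, -1)) = Mul(-1831844, Rational(1, 3500754)) = Rational(-915922, 1750377)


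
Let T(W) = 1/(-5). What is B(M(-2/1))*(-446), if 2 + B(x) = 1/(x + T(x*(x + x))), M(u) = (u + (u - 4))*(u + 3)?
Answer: 38802/41 ≈ 946.39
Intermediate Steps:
M(u) = (-4 + 2*u)*(3 + u) (M(u) = (u + (-4 + u))*(3 + u) = (-4 + 2*u)*(3 + u))
T(W) = -⅕
B(x) = -2 + 1/(-⅕ + x) (B(x) = -2 + 1/(x - ⅕) = -2 + 1/(-⅕ + x))
B(M(-2/1))*(-446) = ((7 - 10*(-12 + 2*(-2/1) + 2*(-2/1)²))/(-1 + 5*(-12 + 2*(-2/1) + 2*(-2/1)²)))*(-446) = ((7 - 10*(-12 + 2*(-2*1) + 2*(-2*1)²))/(-1 + 5*(-12 + 2*(-2*1) + 2*(-2*1)²)))*(-446) = ((7 - 10*(-12 + 2*(-2) + 2*(-2)²))/(-1 + 5*(-12 + 2*(-2) + 2*(-2)²)))*(-446) = ((7 - 10*(-12 - 4 + 2*4))/(-1 + 5*(-12 - 4 + 2*4)))*(-446) = ((7 - 10*(-12 - 4 + 8))/(-1 + 5*(-12 - 4 + 8)))*(-446) = ((7 - 10*(-8))/(-1 + 5*(-8)))*(-446) = ((7 + 80)/(-1 - 40))*(-446) = (87/(-41))*(-446) = -1/41*87*(-446) = -87/41*(-446) = 38802/41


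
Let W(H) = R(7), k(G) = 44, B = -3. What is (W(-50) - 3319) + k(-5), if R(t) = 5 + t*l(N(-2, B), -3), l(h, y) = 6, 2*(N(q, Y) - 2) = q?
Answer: -3228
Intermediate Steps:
N(q, Y) = 2 + q/2
R(t) = 5 + 6*t (R(t) = 5 + t*6 = 5 + 6*t)
W(H) = 47 (W(H) = 5 + 6*7 = 5 + 42 = 47)
(W(-50) - 3319) + k(-5) = (47 - 3319) + 44 = -3272 + 44 = -3228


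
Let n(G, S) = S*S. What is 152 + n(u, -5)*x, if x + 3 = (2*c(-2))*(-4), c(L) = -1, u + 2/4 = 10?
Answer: 277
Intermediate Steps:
u = 19/2 (u = -½ + 10 = 19/2 ≈ 9.5000)
n(G, S) = S²
x = 5 (x = -3 + (2*(-1))*(-4) = -3 - 2*(-4) = -3 + 8 = 5)
152 + n(u, -5)*x = 152 + (-5)²*5 = 152 + 25*5 = 152 + 125 = 277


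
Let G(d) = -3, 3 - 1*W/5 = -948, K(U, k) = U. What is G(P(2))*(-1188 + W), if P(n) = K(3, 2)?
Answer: -10701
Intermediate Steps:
P(n) = 3
W = 4755 (W = 15 - 5*(-948) = 15 + 4740 = 4755)
G(P(2))*(-1188 + W) = -3*(-1188 + 4755) = -3*3567 = -10701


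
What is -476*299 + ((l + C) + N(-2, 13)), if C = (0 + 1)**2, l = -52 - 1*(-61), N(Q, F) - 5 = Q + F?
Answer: -142298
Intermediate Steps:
N(Q, F) = 5 + F + Q (N(Q, F) = 5 + (Q + F) = 5 + (F + Q) = 5 + F + Q)
l = 9 (l = -52 + 61 = 9)
C = 1 (C = 1**2 = 1)
-476*299 + ((l + C) + N(-2, 13)) = -476*299 + ((9 + 1) + (5 + 13 - 2)) = -142324 + (10 + 16) = -142324 + 26 = -142298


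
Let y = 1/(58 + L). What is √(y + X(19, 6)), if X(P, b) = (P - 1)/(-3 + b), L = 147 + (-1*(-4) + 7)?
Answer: √7782/36 ≈ 2.4504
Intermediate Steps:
L = 158 (L = 147 + (4 + 7) = 147 + 11 = 158)
X(P, b) = (-1 + P)/(-3 + b)
y = 1/216 (y = 1/(58 + 158) = 1/216 ≈ 0.0046296)
√(y + X(19, 6)) = √(1/216 + (-1 + 19)/(-3 + 6)) = √(1/216 + 18/3) = √(1/216 + (⅓)*18) = √(1/216 + 6) = √(1297/216) = √7782/36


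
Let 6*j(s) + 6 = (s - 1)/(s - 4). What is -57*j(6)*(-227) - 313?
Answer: -31443/4 ≈ -7860.8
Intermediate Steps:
j(s) = -1 + (-1 + s)/(6*(-4 + s)) (j(s) = -1 + ((s - 1)/(s - 4))/6 = -1 + ((-1 + s)/(-4 + s))/6 = -1 + (-1 + s)/(6*(-4 + s)))
-57*j(6)*(-227) - 313 = -19*(23 - 5*6)/(2*(-4 + 6))*(-227) - 313 = -19*(23 - 30)/(2*2)*(-227) - 313 = -19*(-7)/(2*2)*(-227) - 313 = -57*(-7/12)*(-227) - 313 = (133/4)*(-227) - 313 = -30191/4 - 313 = -31443/4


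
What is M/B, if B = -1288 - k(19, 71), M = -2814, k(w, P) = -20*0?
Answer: 201/92 ≈ 2.1848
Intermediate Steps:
k(w, P) = 0
B = -1288 (B = -1288 - 1*0 = -1288 + 0 = -1288)
M/B = -2814/(-1288) = -2814*(-1/1288) = 201/92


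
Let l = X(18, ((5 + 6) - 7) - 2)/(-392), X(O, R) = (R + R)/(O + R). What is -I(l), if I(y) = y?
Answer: 1/1960 ≈ 0.00051020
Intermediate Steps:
X(O, R) = 2*R/(O + R) (X(O, R) = (2*R)/(O + R) = 2*R/(O + R))
l = -1/1960 (l = (2*(((5 + 6) - 7) - 2)/(18 + (((5 + 6) - 7) - 2)))/(-392) = (2*((11 - 7) - 2)/(18 + ((11 - 7) - 2)))*(-1/392) = (2*(4 - 2)/(18 + (4 - 2)))*(-1/392) = (2*2/(18 + 2))*(-1/392) = (2*2/20)*(-1/392) = (2*2*(1/20))*(-1/392) = (⅕)*(-1/392) = -1/1960 ≈ -0.00051020)
-I(l) = -1*(-1/1960) = 1/1960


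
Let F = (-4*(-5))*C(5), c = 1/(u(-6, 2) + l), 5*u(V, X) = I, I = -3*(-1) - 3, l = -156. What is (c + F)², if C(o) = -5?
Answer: 243391201/24336 ≈ 10001.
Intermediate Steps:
I = 0 (I = 3 - 3 = 0)
u(V, X) = 0 (u(V, X) = (⅕)*0 = 0)
c = -1/156 (c = 1/(0 - 156) = 1/(-156) = -1/156 ≈ -0.0064103)
F = -100 (F = -4*(-5)*(-5) = 20*(-5) = -100)
(c + F)² = (-1/156 - 100)² = (-15601/156)² = 243391201/24336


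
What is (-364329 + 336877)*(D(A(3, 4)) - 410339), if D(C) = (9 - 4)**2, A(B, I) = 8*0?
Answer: 11263939928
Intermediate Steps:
A(B, I) = 0
D(C) = 25 (D(C) = 5**2 = 25)
(-364329 + 336877)*(D(A(3, 4)) - 410339) = (-364329 + 336877)*(25 - 410339) = -27452*(-410314) = 11263939928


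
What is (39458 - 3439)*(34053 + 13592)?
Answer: 1716125255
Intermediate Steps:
(39458 - 3439)*(34053 + 13592) = 36019*47645 = 1716125255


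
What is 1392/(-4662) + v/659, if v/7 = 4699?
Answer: 25404973/512043 ≈ 49.615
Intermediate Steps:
v = 32893 (v = 7*4699 = 32893)
1392/(-4662) + v/659 = 1392/(-4662) + 32893/659 = 1392*(-1/4662) + 32893*(1/659) = -232/777 + 32893/659 = 25404973/512043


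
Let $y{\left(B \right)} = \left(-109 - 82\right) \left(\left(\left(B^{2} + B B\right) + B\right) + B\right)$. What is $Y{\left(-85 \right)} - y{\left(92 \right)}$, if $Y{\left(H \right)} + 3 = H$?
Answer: $3268304$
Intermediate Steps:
$Y{\left(H \right)} = -3 + H$
$y{\left(B \right)} = - 382 B - 382 B^{2}$ ($y{\left(B \right)} = - 191 \left(\left(\left(B^{2} + B^{2}\right) + B\right) + B\right) = - 191 \left(\left(2 B^{2} + B\right) + B\right) = - 191 \left(\left(B + 2 B^{2}\right) + B\right) = - 191 \left(2 B + 2 B^{2}\right) = - 382 B - 382 B^{2}$)
$Y{\left(-85 \right)} - y{\left(92 \right)} = \left(-3 - 85\right) - \left(-382\right) 92 \left(1 + 92\right) = -88 - \left(-382\right) 92 \cdot 93 = -88 - -3268392 = -88 + 3268392 = 3268304$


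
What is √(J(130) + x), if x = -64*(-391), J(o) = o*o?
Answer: 2*√10481 ≈ 204.75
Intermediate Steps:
J(o) = o²
x = 25024
√(J(130) + x) = √(130² + 25024) = √(16900 + 25024) = √41924 = 2*√10481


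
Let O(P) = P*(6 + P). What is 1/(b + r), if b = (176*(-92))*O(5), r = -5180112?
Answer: -1/6070672 ≈ -1.6473e-7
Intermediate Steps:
b = -890560 (b = (176*(-92))*(5*(6 + 5)) = -80960*11 = -16192*55 = -890560)
1/(b + r) = 1/(-890560 - 5180112) = 1/(-6070672) = -1/6070672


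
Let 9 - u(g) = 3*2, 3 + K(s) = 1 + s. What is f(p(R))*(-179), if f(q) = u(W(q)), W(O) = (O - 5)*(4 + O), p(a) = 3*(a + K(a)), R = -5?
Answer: -537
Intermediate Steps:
K(s) = -2 + s (K(s) = -3 + (1 + s) = -2 + s)
p(a) = -6 + 6*a (p(a) = 3*(a + (-2 + a)) = 3*(-2 + 2*a) = -6 + 6*a)
W(O) = (-5 + O)*(4 + O)
u(g) = 3 (u(g) = 9 - 3*2 = 9 - 1*6 = 9 - 6 = 3)
f(q) = 3
f(p(R))*(-179) = 3*(-179) = -537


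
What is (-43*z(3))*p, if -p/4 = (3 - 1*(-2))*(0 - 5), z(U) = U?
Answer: -12900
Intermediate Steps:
p = 100 (p = -4*(3 - 1*(-2))*(0 - 5) = -4*(3 + 2)*(-5) = -20*(-5) = -4*(-25) = 100)
(-43*z(3))*p = -43*3*100 = -129*100 = -12900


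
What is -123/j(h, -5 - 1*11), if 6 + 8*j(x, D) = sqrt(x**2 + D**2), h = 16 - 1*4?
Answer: -492/7 ≈ -70.286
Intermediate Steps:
h = 12 (h = 16 - 4 = 12)
j(x, D) = -3/4 + sqrt(D**2 + x**2)/8 (j(x, D) = -3/4 + sqrt(x**2 + D**2)/8 = -3/4 + sqrt(D**2 + x**2)/8)
-123/j(h, -5 - 1*11) = -123/(-3/4 + sqrt((-5 - 1*11)**2 + 12**2)/8) = -123/(-3/4 + sqrt((-5 - 11)**2 + 144)/8) = -123/(-3/4 + sqrt((-16)**2 + 144)/8) = -123/(-3/4 + sqrt(256 + 144)/8) = -123/(-3/4 + sqrt(400)/8) = -123/(-3/4 + (1/8)*20) = -123/(-3/4 + 5/2) = -123/7/4 = -123*4/7 = -492/7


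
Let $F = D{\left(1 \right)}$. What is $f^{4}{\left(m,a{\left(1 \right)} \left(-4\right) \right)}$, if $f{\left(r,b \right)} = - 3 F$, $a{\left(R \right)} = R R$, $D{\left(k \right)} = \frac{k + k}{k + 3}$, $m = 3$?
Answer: $\frac{81}{16} \approx 5.0625$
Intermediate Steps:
$D{\left(k \right)} = \frac{2 k}{3 + k}$
$F = \frac{1}{2}$ ($F = 2 \cdot 1 \frac{1}{3 + 1} = 2 \cdot 1 \cdot \frac{1}{4} = \frac{1}{2} \approx 0.5$)
$a{\left(R \right)} = R^{2}$
$f{\left(r,b \right)} = - \frac{3}{2}$ ($f{\left(r,b \right)} = \left(-3\right) \frac{1}{2} = - \frac{3}{2}$)
$f^{4}{\left(m,a{\left(1 \right)} \left(-4\right) \right)} = \left(- \frac{3}{2}\right)^{4} = \frac{81}{16}$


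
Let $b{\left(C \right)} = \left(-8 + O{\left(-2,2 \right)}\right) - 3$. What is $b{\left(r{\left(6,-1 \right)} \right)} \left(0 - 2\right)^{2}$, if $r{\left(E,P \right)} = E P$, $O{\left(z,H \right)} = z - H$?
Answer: $-60$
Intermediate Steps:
$b{\left(C \right)} = -15$ ($b{\left(C \right)} = \left(-8 - 4\right) - 3 = -12 - 3 = -15$)
$b{\left(r{\left(6,-1 \right)} \right)} \left(0 - 2\right)^{2} = - 15 \left(0 - 2\right)^{2} = - 15 \left(-2\right)^{2} = \left(-15\right) 4 = -60$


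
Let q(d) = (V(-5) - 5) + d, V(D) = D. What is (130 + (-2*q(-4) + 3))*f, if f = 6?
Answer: 966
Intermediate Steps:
q(d) = -10 + d (q(d) = (-5 - 5) + d = -10 + d)
(130 + (-2*q(-4) + 3))*f = (130 + (-2*(-10 - 4) + 3))*6 = (130 + (-2*(-14) + 3))*6 = (130 + (28 + 3))*6 = (130 + 31)*6 = 161*6 = 966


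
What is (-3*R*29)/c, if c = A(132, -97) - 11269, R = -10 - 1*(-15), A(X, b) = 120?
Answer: 435/11149 ≈ 0.039017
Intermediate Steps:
R = 5 (R = -10 + 15 = 5)
c = -11149 (c = 120 - 11269 = -11149)
(-3*R*29)/c = (-3*5*29)/(-11149) = -15*29*(-1/11149) = -435*(-1/11149) = 435/11149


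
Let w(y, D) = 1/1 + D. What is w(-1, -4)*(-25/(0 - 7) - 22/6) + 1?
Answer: 9/7 ≈ 1.2857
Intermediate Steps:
w(y, D) = 1 + D
w(-1, -4)*(-25/(0 - 7) - 22/6) + 1 = (1 - 4)*(-25/(0 - 7) - 22/6) + 1 = -3*(-25/(-7) - 22*⅙) + 1 = -3*(-25*(-⅐) - 11/3) + 1 = -3*(25/7 - 11/3) + 1 = -3*(-2/21) + 1 = 2/7 + 1 = 9/7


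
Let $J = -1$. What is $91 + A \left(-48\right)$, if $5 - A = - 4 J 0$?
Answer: $-149$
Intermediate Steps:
$A = 5$ ($A = 5 - \left(-4\right) \left(-1\right) 0 = 5 - 4 \cdot 0 = 5 - 0 = 5 + 0 = 5$)
$91 + A \left(-48\right) = 91 + 5 \left(-48\right) = 91 - 240 = -149$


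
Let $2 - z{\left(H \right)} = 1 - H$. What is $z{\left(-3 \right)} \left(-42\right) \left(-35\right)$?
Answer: $-2940$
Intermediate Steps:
$z{\left(H \right)} = 1 + H$ ($z{\left(H \right)} = 2 - \left(1 - H\right) = 2 + \left(-1 + H\right) = 1 + H$)
$z{\left(-3 \right)} \left(-42\right) \left(-35\right) = \left(1 - 3\right) \left(-42\right) \left(-35\right) = \left(-2\right) \left(-42\right) \left(-35\right) = 84 \left(-35\right) = -2940$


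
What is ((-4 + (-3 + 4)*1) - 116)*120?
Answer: -14280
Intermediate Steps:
((-4 + (-3 + 4)*1) - 116)*120 = ((-4 + 1*1) - 116)*120 = ((-4 + 1) - 116)*120 = (-3 - 116)*120 = -119*120 = -14280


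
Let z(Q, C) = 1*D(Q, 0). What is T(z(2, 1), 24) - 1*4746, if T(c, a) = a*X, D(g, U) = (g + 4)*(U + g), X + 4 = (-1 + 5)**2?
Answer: -4458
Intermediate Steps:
X = 12 (X = -4 + (-1 + 5)**2 = -4 + 4**2 = -4 + 16 = 12)
D(g, U) = (4 + g)*(U + g)
z(Q, C) = Q**2 + 4*Q (z(Q, C) = 1*(Q**2 + 4*0 + 4*Q + 0*Q) = 1*(Q**2 + 0 + 4*Q + 0) = 1*(Q**2 + 4*Q) = Q**2 + 4*Q)
T(c, a) = 12*a (T(c, a) = a*12 = 12*a)
T(z(2, 1), 24) - 1*4746 = 12*24 - 1*4746 = 288 - 4746 = -4458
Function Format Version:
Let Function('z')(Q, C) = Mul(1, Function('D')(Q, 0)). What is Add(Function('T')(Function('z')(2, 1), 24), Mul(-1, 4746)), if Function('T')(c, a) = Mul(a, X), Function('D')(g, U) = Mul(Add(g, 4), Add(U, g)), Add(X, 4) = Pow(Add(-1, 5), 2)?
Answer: -4458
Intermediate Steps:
X = 12 (X = Add(-4, Pow(Add(-1, 5), 2)) = Add(-4, Pow(4, 2)) = Add(-4, 16) = 12)
Function('D')(g, U) = Mul(Add(4, g), Add(U, g))
Function('z')(Q, C) = Add(Pow(Q, 2), Mul(4, Q)) (Function('z')(Q, C) = Mul(1, Add(Pow(Q, 2), Mul(4, 0), Mul(4, Q), Mul(0, Q))) = Mul(1, Add(Pow(Q, 2), 0, Mul(4, Q), 0)) = Mul(1, Add(Pow(Q, 2), Mul(4, Q))) = Add(Pow(Q, 2), Mul(4, Q)))
Function('T')(c, a) = Mul(12, a) (Function('T')(c, a) = Mul(a, 12) = Mul(12, a))
Add(Function('T')(Function('z')(2, 1), 24), Mul(-1, 4746)) = Add(Mul(12, 24), Mul(-1, 4746)) = Add(288, -4746) = -4458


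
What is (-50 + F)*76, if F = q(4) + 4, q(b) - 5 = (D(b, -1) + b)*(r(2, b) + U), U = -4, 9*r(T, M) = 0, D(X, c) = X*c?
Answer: -3116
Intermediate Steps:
r(T, M) = 0 (r(T, M) = (1/9)*0 = 0)
q(b) = 5 (q(b) = 5 + (b*(-1) + b)*(0 - 4) = 5 + (-b + b)*(-4) = 5 + 0*(-4) = 5 + 0 = 5)
F = 9 (F = 5 + 4 = 9)
(-50 + F)*76 = (-50 + 9)*76 = -41*76 = -3116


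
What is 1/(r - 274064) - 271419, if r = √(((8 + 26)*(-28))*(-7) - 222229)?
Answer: -2912375953087289/10730184523 - I*√215565/75111291661 ≈ -2.7142e+5 - 6.1814e-9*I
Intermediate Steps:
r = I*√215565 (r = √((34*(-28))*(-7) - 222229) = √(-952*(-7) - 222229) = √(6664 - 222229) = √(-215565) = I*√215565 ≈ 464.29*I)
1/(r - 274064) - 271419 = 1/(I*√215565 - 274064) - 271419 = 1/(-274064 + I*√215565) - 271419 = -271419 + 1/(-274064 + I*√215565)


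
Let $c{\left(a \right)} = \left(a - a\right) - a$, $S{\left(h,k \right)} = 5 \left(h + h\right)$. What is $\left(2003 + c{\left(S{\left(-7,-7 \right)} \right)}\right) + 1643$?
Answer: $3716$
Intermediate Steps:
$S{\left(h,k \right)} = 10 h$ ($S{\left(h,k \right)} = 5 \cdot 2 h = 10 h$)
$c{\left(a \right)} = - a$ ($c{\left(a \right)} = 0 - a = - a$)
$\left(2003 + c{\left(S{\left(-7,-7 \right)} \right)}\right) + 1643 = \left(2003 - 10 \left(-7\right)\right) + 1643 = \left(2003 - -70\right) + 1643 = \left(2003 + 70\right) + 1643 = 2073 + 1643 = 3716$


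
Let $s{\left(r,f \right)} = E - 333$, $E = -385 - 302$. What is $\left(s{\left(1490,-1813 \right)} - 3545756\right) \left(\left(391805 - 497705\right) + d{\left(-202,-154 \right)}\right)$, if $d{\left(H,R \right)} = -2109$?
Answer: $383083728984$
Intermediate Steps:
$E = -687$ ($E = -385 - 302 = -687$)
$s{\left(r,f \right)} = -1020$ ($s{\left(r,f \right)} = -687 - 333 = -1020$)
$\left(s{\left(1490,-1813 \right)} - 3545756\right) \left(\left(391805 - 497705\right) + d{\left(-202,-154 \right)}\right) = \left(-1020 - 3545756\right) \left(\left(391805 - 497705\right) - 2109\right) = - 3546776 \left(-105900 - 2109\right) = \left(-3546776\right) \left(-108009\right) = 383083728984$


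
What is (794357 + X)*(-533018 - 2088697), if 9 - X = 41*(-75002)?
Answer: -10144589863320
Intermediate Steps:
X = 3075091 (X = 9 - 41*(-75002) = 9 - 1*(-3075082) = 9 + 3075082 = 3075091)
(794357 + X)*(-533018 - 2088697) = (794357 + 3075091)*(-533018 - 2088697) = 3869448*(-2621715) = -10144589863320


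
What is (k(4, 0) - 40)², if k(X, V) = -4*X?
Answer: 3136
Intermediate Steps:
(k(4, 0) - 40)² = (-4*4 - 40)² = (-16 - 40)² = (-56)² = 3136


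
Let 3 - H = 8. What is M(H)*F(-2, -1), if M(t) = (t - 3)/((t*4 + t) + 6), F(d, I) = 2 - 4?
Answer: -16/19 ≈ -0.84210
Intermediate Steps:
F(d, I) = -2
H = -5 (H = 3 - 1*8 = 3 - 8 = -5)
M(t) = (-3 + t)/(6 + 5*t) (M(t) = (-3 + t)/((4*t + t) + 6) = (-3 + t)/(5*t + 6) = (-3 + t)/(6 + 5*t))
M(H)*F(-2, -1) = ((-3 - 5)/(6 + 5*(-5)))*(-2) = (-8/(6 - 25))*(-2) = (-8/(-19))*(-2) = -1/19*(-8)*(-2) = (8/19)*(-2) = -16/19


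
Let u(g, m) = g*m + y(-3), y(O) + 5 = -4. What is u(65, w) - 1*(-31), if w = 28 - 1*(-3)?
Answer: 2037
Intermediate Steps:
w = 31 (w = 28 + 3 = 31)
y(O) = -9 (y(O) = -5 - 4 = -9)
u(g, m) = -9 + g*m (u(g, m) = g*m - 9 = -9 + g*m)
u(65, w) - 1*(-31) = (-9 + 65*31) - 1*(-31) = (-9 + 2015) + 31 = 2006 + 31 = 2037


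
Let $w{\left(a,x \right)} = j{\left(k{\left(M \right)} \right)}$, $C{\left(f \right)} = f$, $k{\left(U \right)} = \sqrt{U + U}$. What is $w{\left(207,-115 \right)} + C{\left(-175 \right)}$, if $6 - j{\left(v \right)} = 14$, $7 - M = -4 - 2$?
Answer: $-183$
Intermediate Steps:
$M = 13$ ($M = 7 - \left(-4 - 2\right) = 7 - -6 = 7 + 6 = 13$)
$k{\left(U \right)} = \sqrt{2} \sqrt{U}$ ($k{\left(U \right)} = \sqrt{2 U} = \sqrt{2} \sqrt{U}$)
$j{\left(v \right)} = -8$ ($j{\left(v \right)} = 6 - 14 = -8$)
$w{\left(a,x \right)} = -8$
$w{\left(207,-115 \right)} + C{\left(-175 \right)} = -8 - 175 = -183$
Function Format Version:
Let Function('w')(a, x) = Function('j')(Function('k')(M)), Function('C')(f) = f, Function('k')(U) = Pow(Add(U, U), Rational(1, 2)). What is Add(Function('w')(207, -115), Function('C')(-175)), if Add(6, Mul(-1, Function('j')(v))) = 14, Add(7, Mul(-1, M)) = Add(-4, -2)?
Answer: -183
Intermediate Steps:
M = 13 (M = Add(7, Mul(-1, Add(-4, -2))) = Add(7, Mul(-1, -6)) = Add(7, 6) = 13)
Function('k')(U) = Mul(Pow(2, Rational(1, 2)), Pow(U, Rational(1, 2))) (Function('k')(U) = Pow(Mul(2, U), Rational(1, 2)) = Mul(Pow(2, Rational(1, 2)), Pow(U, Rational(1, 2))))
Function('j')(v) = -8 (Function('j')(v) = Add(6, Mul(-1, 14)) = Add(6, -14) = -8)
Function('w')(a, x) = -8
Add(Function('w')(207, -115), Function('C')(-175)) = Add(-8, -175) = -183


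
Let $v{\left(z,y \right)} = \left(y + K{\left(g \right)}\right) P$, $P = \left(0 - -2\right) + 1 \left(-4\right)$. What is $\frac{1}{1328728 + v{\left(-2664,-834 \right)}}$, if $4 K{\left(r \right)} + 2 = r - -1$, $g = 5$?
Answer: $\frac{1}{1330394} \approx 7.5166 \cdot 10^{-7}$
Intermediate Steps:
$K{\left(r \right)} = - \frac{1}{4} + \frac{r}{4}$ ($K{\left(r \right)} = - \frac{1}{2} + \frac{r - -1}{4} = - \frac{1}{2} + \frac{r + 1}{4} = - \frac{1}{2} + \frac{1 + r}{4} = - \frac{1}{2} + \left(\frac{1}{4} + \frac{r}{4}\right) = - \frac{1}{4} + \frac{r}{4}$)
$P = -2$ ($P = \left(0 + 2\right) - 4 = 2 - 4 = -2$)
$v{\left(z,y \right)} = -2 - 2 y$ ($v{\left(z,y \right)} = \left(y + \left(- \frac{1}{4} + \frac{1}{4} \cdot 5\right)\right) \left(-2\right) = \left(y + \left(- \frac{1}{4} + \frac{5}{4}\right)\right) \left(-2\right) = \left(y + 1\right) \left(-2\right) = \left(1 + y\right) \left(-2\right) = -2 - 2 y$)
$\frac{1}{1328728 + v{\left(-2664,-834 \right)}} = \frac{1}{1328728 - -1666} = \frac{1}{1328728 + \left(-2 + 1668\right)} = \frac{1}{1328728 + 1666} = \frac{1}{1330394}$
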